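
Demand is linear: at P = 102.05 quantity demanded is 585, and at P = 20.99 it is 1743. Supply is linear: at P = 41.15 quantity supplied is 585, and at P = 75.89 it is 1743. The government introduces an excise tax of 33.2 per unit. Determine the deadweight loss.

5511.20

Demand slope = (20.99 − 102.05)/(1743 − 585) = −0.07, so P = 143 − 0.07Q.
Supply slope = (75.89 − 41.15)/(1743 − 585) = 0.03, so P = 23.6 + 0.03Q.
Competitive equilibrium: 143 − 0.07Q = 23.6 + 0.03Q → Q* = 1194, P* = 59.42.
With the tax, the buyer price exceeds the seller price by 33.2: (143 − 0.07Q) − (23.6 + 0.03Q) = 33.2 → Q' = 862.
ΔQ = 1194 − 862 = 332; the wedge equals the tax, 33.2.
Welfare loss = ½ × 332 × 33.2 = 5511.20.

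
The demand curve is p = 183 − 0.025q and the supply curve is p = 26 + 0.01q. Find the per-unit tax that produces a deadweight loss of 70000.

70

Competitive equilibrium: 183 − 0.025q = 26 + 0.01q → q* = 4485.7143, p* = 70.8571.
A tax t gives Δq = t/0.035 and wedge t, so DWL = t²/0.07.
t²/0.07 = 70000 → t² = 4900 → t = 70.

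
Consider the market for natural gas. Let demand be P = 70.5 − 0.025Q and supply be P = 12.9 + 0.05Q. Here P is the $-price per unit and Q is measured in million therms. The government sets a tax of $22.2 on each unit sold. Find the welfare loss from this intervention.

$3285.60 million

Competitive equilibrium: 70.5 − 0.025Q = 12.9 + 0.05Q → Q* = 768, P* = 51.3.
With the tax, the buyer price exceeds the seller price by 22.2: (70.5 − 0.025Q) − (12.9 + 0.05Q) = 22.2 → Q' = 472.
ΔQ = 768 − 472 = 296; the wedge equals the tax, 22.2.
Deadweight loss = ½ × 296 × 22.2 = $3285.60 million.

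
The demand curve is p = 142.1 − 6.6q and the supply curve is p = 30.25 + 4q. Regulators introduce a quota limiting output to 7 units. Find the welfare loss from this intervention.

66.86

Competitive equilibrium: 142.1 − 6.6q = 30.25 + 4q → q* = 10.5519, p* = 72.4575.
At q = 7: demand price = 142.1 − 6.6·7 = 95.9; supply price = 30.25 + 4·7 = 58.25.
Δq = 10.5519 − 7 = 3.5519; wedge = 95.9 − 58.25 = 37.65.
The triangle = ½ × 3.5519 × 37.65 = 66.86.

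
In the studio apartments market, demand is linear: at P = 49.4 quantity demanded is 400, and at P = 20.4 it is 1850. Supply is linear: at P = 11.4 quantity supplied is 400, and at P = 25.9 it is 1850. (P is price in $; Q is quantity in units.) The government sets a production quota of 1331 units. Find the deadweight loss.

Demand slope = (20.4 − 49.4)/(1850 − 400) = −0.02, so P = 57.4 − 0.02Q.
Supply slope = (25.9 − 11.4)/(1850 − 400) = 0.01, so P = 7.4 + 0.01Q.
Competitive equilibrium: 57.4 − 0.02Q = 7.4 + 0.01Q → Q* = 1666.6667, P* = 24.0667.
At Q = 1331: demand price = 57.4 − 0.02·1331 = 30.78; supply price = 7.4 + 0.01·1331 = 20.71.
ΔQ = 1666.6667 − 1331 = 335.6667; wedge = 30.78 − 20.71 = 10.07.
The triangle = ½ × 335.6667 × 10.07 = $1690.08.

$1690.08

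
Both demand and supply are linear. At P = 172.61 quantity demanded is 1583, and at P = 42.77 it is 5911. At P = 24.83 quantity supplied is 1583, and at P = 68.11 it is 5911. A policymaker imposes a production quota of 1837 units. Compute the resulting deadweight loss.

236740.805

Demand slope = (42.77 − 172.61)/(5911 − 1583) = −0.03, so P = 220.1 − 0.03Q.
Supply slope = (68.11 − 24.83)/(5911 − 1583) = 0.01, so P = 9 + 0.01Q.
Competitive equilibrium: 220.1 − 0.03Q = 9 + 0.01Q → Q* = 5277.5, P* = 61.775.
At Q = 1837: demand price = 220.1 − 0.03·1837 = 164.99; supply price = 9 + 0.01·1837 = 27.37.
ΔQ = 5277.5 − 1837 = 3440.5; wedge = 164.99 − 27.37 = 137.62.
Deadweight loss = ½ × 3440.5 × 137.62 = 236740.805.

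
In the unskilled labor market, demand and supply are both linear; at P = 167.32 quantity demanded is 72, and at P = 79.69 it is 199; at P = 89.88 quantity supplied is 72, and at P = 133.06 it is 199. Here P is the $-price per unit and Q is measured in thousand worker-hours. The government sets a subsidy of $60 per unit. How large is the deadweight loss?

$1747.57 thousand

Demand slope = (79.69 − 167.32)/(199 − 72) = −0.69, so P = 217 − 0.69Q.
Supply slope = (133.06 − 89.88)/(199 − 72) = 0.34, so P = 65.4 + 0.34Q.
Competitive equilibrium: 217 − 0.69Q = 65.4 + 0.34Q → Q* = 147.1845, P* = 115.4427.
The subsidy lowers effective supply by 60: P = 5.4 + 0.34Q.
New quantity: 217 − 0.69Q = 5.4 + 0.34Q → Q' = 205.4369.
Overproduction ΔQ = 205.4369 − 147.1845 = 58.2524; wedge = subsidy = 60.
The triangle = ½ × 58.2524 × 60 = $1747.57 thousand.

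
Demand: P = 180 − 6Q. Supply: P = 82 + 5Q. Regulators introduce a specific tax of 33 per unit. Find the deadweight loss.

Competitive equilibrium: 180 − 6Q = 82 + 5Q → Q* = 8.9091, P* = 126.5455.
With the tax, the buyer price exceeds the seller price by 33: (180 − 6Q) − (82 + 5Q) = 33 → Q' = 5.9091.
ΔQ = 8.9091 − 5.9091 = 3; the wedge equals the tax, 33.
Deadweight loss = ½ × 3 × 33 = 49.50.

49.50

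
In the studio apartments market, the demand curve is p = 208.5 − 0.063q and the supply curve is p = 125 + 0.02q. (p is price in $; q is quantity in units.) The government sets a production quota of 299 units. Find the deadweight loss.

$20745.15

Competitive equilibrium: 208.5 − 0.063q = 125 + 0.02q → q* = 1006.0241, p* = 145.1205.
At q = 299: demand price = 208.5 − 0.063·299 = 189.663; supply price = 125 + 0.02·299 = 130.98.
Δq = 1006.0241 − 299 = 707.0241; wedge = 189.663 − 130.98 = 58.683.
The triangle = ½ × 707.0241 × 58.683 = $20745.15.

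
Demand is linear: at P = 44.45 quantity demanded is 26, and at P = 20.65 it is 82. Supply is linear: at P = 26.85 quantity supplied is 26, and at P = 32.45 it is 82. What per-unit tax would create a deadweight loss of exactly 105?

10.5

Demand slope = (20.65 − 44.45)/(82 − 26) = −0.425, so P = 55.5 − 0.425Q.
Supply slope = (32.45 − 26.85)/(82 − 26) = 0.1, so P = 24.25 + 0.1Q.
Competitive equilibrium: 55.5 − 0.425Q = 24.25 + 0.1Q → Q* = 59.5238, P* = 30.2024.
A tax t gives ΔQ = t/0.525 and wedge t, so DWL = t²/1.05.
t²/1.05 = 105 → t² = 110.25 → t = 10.5.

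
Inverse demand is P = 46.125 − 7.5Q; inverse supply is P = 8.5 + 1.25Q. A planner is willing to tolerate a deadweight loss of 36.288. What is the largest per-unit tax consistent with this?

Competitive equilibrium: 46.125 − 7.5Q = 8.5 + 1.25Q → Q* = 4.3, P* = 13.875.
A tax t gives ΔQ = t/8.75 and wedge t, so DWL = t²/17.5.
t²/17.5 = 36.288 → t² = 635.04 → t = 25.2.

25.2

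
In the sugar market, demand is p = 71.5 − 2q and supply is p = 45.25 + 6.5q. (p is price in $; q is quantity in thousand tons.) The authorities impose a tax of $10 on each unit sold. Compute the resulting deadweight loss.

$5.88 thousand

Competitive equilibrium: 71.5 − 2q = 45.25 + 6.5q → q* = 3.0882, p* = 65.3235.
With the tax, the buyer price exceeds the seller price by 10: (71.5 − 2q) − (45.25 + 6.5q) = 10 → q' = 1.9118.
Δq = 3.0882 − 1.9118 = 1.1764; the wedge equals the tax, 10.
DWL = ½ × 1.1764 × 10 = $5.88 thousand.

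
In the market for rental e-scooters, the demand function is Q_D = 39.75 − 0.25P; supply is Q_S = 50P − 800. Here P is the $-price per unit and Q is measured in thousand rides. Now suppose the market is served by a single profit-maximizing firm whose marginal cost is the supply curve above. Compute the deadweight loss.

$632.68 thousand

In inverse form: demand P = 159 − 4Q, supply P = 16 + 0.02Q.
Competitive equilibrium: 159 − 4Q = 16 + 0.02Q → Q* = 35.5721, P* = 16.7114.
Marginal revenue: MR = 159 − 8Q. Set MR = MC: 159 − 8Q = 16 + 0.02Q → Q_m = 17.8304.
Price P_m = 159 − 4·17.8304 = 87.6784; MC(Q_m) = 16 + 0.02·17.8304 = 16.3566.
Competitive Q* = 35.5721, so ΔQ = 17.7417; wedge = 87.6784 − 16.3566 = 71.3218.
DWL = ½ × 17.7417 × 71.3218 = $632.68 thousand.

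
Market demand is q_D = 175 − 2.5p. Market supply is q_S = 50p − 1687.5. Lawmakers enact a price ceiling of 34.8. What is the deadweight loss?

In inverse form: demand p = 70 − 0.4q, supply p = 33.75 + 0.02q.
Competitive equilibrium: 70 − 0.4q = 33.75 + 0.02q → q* = 86.3095, p* = 35.4762.
At the ceiling p = 34.8, quantity supplied = (34.8 − 33.75)/0.02 = 52.5.
Willingness to pay at q' = 52.5: 70 − 0.4·52.5 = 49.
Δq = 86.3095 − 52.5 = 33.8095; wedge = 49 − 34.8 = 14.2.
Welfare loss = ½ × 33.8095 × 14.2 = 240.05.

240.05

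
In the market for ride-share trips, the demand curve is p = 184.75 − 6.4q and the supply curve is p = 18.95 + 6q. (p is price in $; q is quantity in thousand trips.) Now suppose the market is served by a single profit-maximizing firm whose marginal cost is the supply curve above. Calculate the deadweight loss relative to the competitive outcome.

Competitive equilibrium: 184.75 − 6.4q = 18.95 + 6q → q* = 13.371, p* = 99.1758.
Marginal revenue: MR = 184.75 − 12.8q. Set MR = MC: 184.75 − 12.8q = 18.95 + 6q → q_m = 8.8191.
Price p_m = 184.75 − 6.4·8.8191 = 128.3078; MC(q_m) = 18.95 + 6·8.8191 = 71.8646.
Competitive q* = 13.371, so Δq = 4.5519; wedge = 128.3078 − 71.8646 = 56.4432.
Welfare loss = ½ × 4.5519 × 56.4432 = $128.46 thousand.

$128.46 thousand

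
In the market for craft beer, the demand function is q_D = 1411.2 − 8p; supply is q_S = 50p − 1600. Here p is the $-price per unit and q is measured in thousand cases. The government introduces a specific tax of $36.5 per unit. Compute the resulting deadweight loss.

In inverse form: demand p = 176.4 − 0.125q, supply p = 32 + 0.02q.
Competitive equilibrium: 176.4 − 0.125q = 32 + 0.02q → q* = 995.8621, p* = 51.9172.
With the tax, the buyer price exceeds the seller price by 36.5: (176.4 − 0.125q) − (32 + 0.02q) = 36.5 → q' = 744.1379.
Δq = 995.8621 − 744.1379 = 251.7242; the wedge equals the tax, 36.5.
Deadweight loss = ½ × 251.7242 × 36.5 = $4593.97 thousand.

$4593.97 thousand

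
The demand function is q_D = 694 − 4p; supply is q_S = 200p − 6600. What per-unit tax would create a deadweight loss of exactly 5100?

51

In inverse form: demand p = 173.5 − 0.25q, supply p = 33 + 0.005q.
Competitive equilibrium: 173.5 − 0.25q = 33 + 0.005q → q* = 550.9804, p* = 35.7549.
A tax t gives Δq = t/0.255 and wedge t, so DWL = t²/0.51.
t²/0.51 = 5100 → t² = 2601 → t = 51.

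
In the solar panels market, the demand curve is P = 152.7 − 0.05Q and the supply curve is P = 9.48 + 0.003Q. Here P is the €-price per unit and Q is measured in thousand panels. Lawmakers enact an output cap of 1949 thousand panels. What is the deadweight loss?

Competitive equilibrium: 152.7 − 0.05Q = 9.48 + 0.003Q → Q* = 2702.2642, P* = 17.5868.
At Q = 1949: demand price = 152.7 − 0.05·1949 = 55.25; supply price = 9.48 + 0.003·1949 = 15.327.
ΔQ = 2702.2642 − 1949 = 753.2642; wedge = 55.25 − 15.327 = 39.923.
Deadweight loss = ½ × 753.2642 × 39.923 = €15036.28 thousand.

€15036.28 thousand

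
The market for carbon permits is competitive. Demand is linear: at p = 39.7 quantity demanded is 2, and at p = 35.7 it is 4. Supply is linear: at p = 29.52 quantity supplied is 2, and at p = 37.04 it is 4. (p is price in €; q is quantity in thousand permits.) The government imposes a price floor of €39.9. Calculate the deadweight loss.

€10.04 thousand

Demand slope = (35.7 − 39.7)/(4 − 2) = −2, so p = 43.7 − 2q.
Supply slope = (37.04 − 29.52)/(4 − 2) = 3.76, so p = 22 + 3.76q.
Competitive equilibrium: 43.7 − 2q = 22 + 3.76q → q* = 3.7674, p* = 36.1653.
At the floor p = 39.9, quantity demanded = (43.7 − 39.9)/2 = 1.9.
Sellers' marginal cost at q' = 1.9: 22 + 3.76·1.9 = 29.144.
Δq = 3.7674 − 1.9 = 1.8674; wedge = 39.9 − 29.144 = 10.756.
Welfare loss = ½ × 1.8674 × 10.756 = €10.04 thousand.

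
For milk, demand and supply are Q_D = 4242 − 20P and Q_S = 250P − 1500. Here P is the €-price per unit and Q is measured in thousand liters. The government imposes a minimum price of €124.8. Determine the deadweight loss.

€115766.832 thousand

In inverse form: demand P = 212.1 − 0.05Q, supply P = 6 + 0.004Q.
Competitive equilibrium: 212.1 − 0.05Q = 6 + 0.004Q → Q* = 3816.66667, P* = 21.26667.
At the floor P = 124.8, quantity demanded = (212.1 − 124.8)/0.05 = 1746.
Sellers' marginal cost at Q' = 1746: 6 + 0.004·1746 = 12.984.
ΔQ = 3816.66667 − 1746 = 2070.66667; wedge = 124.8 − 12.984 = 111.816.
The triangle = ½ × 2070.66667 × 111.816 = €115766.832 thousand.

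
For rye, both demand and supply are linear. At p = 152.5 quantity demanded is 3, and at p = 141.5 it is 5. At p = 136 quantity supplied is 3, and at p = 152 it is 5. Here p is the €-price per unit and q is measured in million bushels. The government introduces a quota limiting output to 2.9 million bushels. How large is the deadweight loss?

Demand slope = (141.5 − 152.5)/(5 − 3) = −5.5, so p = 169 − 5.5q.
Supply slope = (152 − 136)/(5 − 3) = 8, so p = 112 + 8q.
Competitive equilibrium: 169 − 5.5q = 112 + 8q → q* = 4.2222, p* = 145.7778.
At q = 2.9: demand price = 169 − 5.5·2.9 = 153.05; supply price = 112 + 8·2.9 = 135.2.
Δq = 4.2222 − 2.9 = 1.3222; wedge = 153.05 − 135.2 = 17.85.
Deadweight loss = ½ × 1.3222 × 17.85 = €11.80 million.

€11.80 million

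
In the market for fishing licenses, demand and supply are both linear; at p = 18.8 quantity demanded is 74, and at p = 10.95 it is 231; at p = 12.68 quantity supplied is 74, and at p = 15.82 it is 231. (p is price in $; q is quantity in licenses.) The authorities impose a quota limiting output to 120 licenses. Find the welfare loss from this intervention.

$60.07

Demand slope = (10.95 − 18.8)/(231 − 74) = −0.05, so p = 22.5 − 0.05q.
Supply slope = (15.82 − 12.68)/(231 − 74) = 0.02, so p = 11.2 + 0.02q.
Competitive equilibrium: 22.5 − 0.05q = 11.2 + 0.02q → q* = 161.4286, p* = 14.4286.
At q = 120: demand price = 22.5 − 0.05·120 = 16.5; supply price = 11.2 + 0.02·120 = 13.6.
Δq = 161.4286 − 120 = 41.4286; wedge = 16.5 − 13.6 = 2.9.
Welfare loss = ½ × 41.4286 × 2.9 = $60.07.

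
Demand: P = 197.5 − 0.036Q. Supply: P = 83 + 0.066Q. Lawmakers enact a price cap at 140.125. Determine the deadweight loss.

3368.99

Competitive equilibrium: 197.5 − 0.036Q = 83 + 0.066Q → Q* = 1122.549, P* = 157.0882.
At the ceiling P = 140.125, quantity supplied = (140.125 − 83)/0.066 = 865.5303.
Willingness to pay at Q' = 865.5303: 197.5 − 0.036·865.5303 = 166.3409.
ΔQ = 1122.549 − 865.5303 = 257.0187; wedge = 166.3409 − 140.125 = 26.2159.
The triangle = ½ × 257.0187 × 26.2159 = 3368.99.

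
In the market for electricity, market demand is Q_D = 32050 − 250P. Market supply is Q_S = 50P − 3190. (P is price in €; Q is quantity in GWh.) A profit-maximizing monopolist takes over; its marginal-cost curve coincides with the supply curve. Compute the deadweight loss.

€1763.33

In inverse form: demand P = 128.2 − 0.004Q, supply P = 63.8 + 0.02Q.
Competitive equilibrium: 128.2 − 0.004Q = 63.8 + 0.02Q → Q* = 2683.3333, P* = 117.4667.
Marginal revenue: MR = 128.2 − 0.008Q. Set MR = MC: 128.2 − 0.008Q = 63.8 + 0.02Q → Q_m = 2300.
Price P_m = 128.2 − 0.004·2300 = 119; MC(Q_m) = 63.8 + 0.02·2300 = 109.8.
Competitive Q* = 2683.3333, so ΔQ = 383.3333; wedge = 119 − 109.8 = 9.2.
The triangle = ½ × 383.3333 × 9.2 = €1763.33.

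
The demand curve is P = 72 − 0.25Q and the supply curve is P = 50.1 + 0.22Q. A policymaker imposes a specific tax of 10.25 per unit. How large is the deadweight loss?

111.77

Competitive equilibrium: 72 − 0.25Q = 50.1 + 0.22Q → Q* = 46.5957, P* = 60.3511.
With the tax, the buyer price exceeds the seller price by 10.25: (72 − 0.25Q) − (50.1 + 0.22Q) = 10.25 → Q' = 24.7872.
ΔQ = 46.5957 − 24.7872 = 21.8085; the wedge equals the tax, 10.25.
DWL = ½ × 21.8085 × 10.25 = 111.77.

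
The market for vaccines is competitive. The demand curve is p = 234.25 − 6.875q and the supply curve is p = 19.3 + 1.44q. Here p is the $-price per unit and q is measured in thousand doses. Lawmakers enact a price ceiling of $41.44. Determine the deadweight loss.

$456.26 thousand

Competitive equilibrium: 234.25 − 6.875q = 19.3 + 1.44q → q* = 25.8509, p* = 56.5253.
At the ceiling p = 41.44, quantity supplied = (41.44 − 19.3)/1.44 = 15.375.
Willingness to pay at q' = 15.375: 234.25 − 6.875·15.375 = 128.5469.
Δq = 25.8509 − 15.375 = 10.4759; wedge = 128.5469 − 41.44 = 87.1069.
Deadweight loss = ½ × 10.4759 × 87.1069 = $456.26 thousand.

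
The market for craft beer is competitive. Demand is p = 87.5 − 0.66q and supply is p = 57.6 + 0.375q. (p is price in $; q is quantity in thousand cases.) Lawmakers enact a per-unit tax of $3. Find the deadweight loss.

Competitive equilibrium: 87.5 − 0.66q = 57.6 + 0.375q → q* = 28.8889, p* = 68.4333.
With the tax, the buyer price exceeds the seller price by 3: (87.5 − 0.66q) − (57.6 + 0.375q) = 3 → q' = 25.9903.
Δq = 28.8889 − 25.9903 = 2.8986; the wedge equals the tax, 3.
The triangle = ½ × 2.8986 × 3 = $4.35 thousand.

$4.35 thousand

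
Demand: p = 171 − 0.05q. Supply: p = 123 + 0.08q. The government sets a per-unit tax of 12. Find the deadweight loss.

Competitive equilibrium: 171 − 0.05q = 123 + 0.08q → q* = 369.2308, p* = 152.5385.
With the tax, the buyer price exceeds the seller price by 12: (171 − 0.05q) − (123 + 0.08q) = 12 → q' = 276.9231.
Δq = 369.2308 − 276.9231 = 92.3077; the wedge equals the tax, 12.
DWL = ½ × 92.3077 × 12 = 553.85.

553.85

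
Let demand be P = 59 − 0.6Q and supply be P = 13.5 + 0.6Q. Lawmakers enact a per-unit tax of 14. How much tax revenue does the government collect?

Competitive equilibrium: 59 − 0.6Q = 13.5 + 0.6Q → Q* = 37.9167, P* = 36.25.
With the tax, the buyer price exceeds the seller price by 14: (59 − 0.6Q) − (13.5 + 0.6Q) = 14 → Q' = 26.25.
Tax revenue = 14 × 26.25 = 367.50.

367.50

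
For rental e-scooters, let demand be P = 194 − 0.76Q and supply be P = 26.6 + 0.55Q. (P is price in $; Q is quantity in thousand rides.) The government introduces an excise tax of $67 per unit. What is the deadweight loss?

Competitive equilibrium: 194 − 0.76Q = 26.6 + 0.55Q → Q* = 127.7863, P* = 96.8824.
With the tax, the buyer price exceeds the seller price by 67: (194 − 0.76Q) − (26.6 + 0.55Q) = 67 → Q' = 76.6412.
ΔQ = 127.7863 − 76.6412 = 51.1451; the wedge equals the tax, 67.
Welfare loss = ½ × 51.1451 × 67 = $1713.36 thousand.

$1713.36 thousand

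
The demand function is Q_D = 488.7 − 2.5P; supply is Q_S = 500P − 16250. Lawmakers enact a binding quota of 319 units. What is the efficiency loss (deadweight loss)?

In inverse form: demand P = 195.48 − 0.4Q, supply P = 32.5 + 0.002Q.
Competitive equilibrium: 195.48 − 0.4Q = 32.5 + 0.002Q → Q* = 405.4229, P* = 33.3108.
At Q = 319: demand price = 195.48 − 0.4·319 = 67.88; supply price = 32.5 + 0.002·319 = 33.138.
ΔQ = 405.4229 − 319 = 86.4229; wedge = 67.88 − 33.138 = 34.742.
Deadweight loss = ½ × 86.4229 × 34.742 = 1501.25.

1501.25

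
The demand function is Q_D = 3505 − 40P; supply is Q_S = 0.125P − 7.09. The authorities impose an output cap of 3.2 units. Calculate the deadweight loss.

1.70

In inverse form: demand P = 87.625 − 0.025Q, supply P = 56.72 + 8Q.
Competitive equilibrium: 87.625 − 0.025Q = 56.72 + 8Q → Q* = 3.8511, P* = 87.5287.
At Q = 3.2: demand price = 87.625 − 0.025·3.2 = 87.545; supply price = 56.72 + 8·3.2 = 82.32.
ΔQ = 3.8511 − 3.2 = 0.6511; wedge = 87.545 − 82.32 = 5.225.
DWL = ½ × 0.6511 × 5.225 = 1.70.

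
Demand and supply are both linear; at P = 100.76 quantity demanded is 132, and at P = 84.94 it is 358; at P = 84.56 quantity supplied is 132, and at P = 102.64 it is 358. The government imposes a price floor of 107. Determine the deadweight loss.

2914.90

Demand slope = (84.94 − 100.76)/(358 − 132) = −0.07, so P = 110 − 0.07Q.
Supply slope = (102.64 − 84.56)/(358 − 132) = 0.08, so P = 74 + 0.08Q.
Competitive equilibrium: 110 − 0.07Q = 74 + 0.08Q → Q* = 240, P* = 93.2.
At the floor P = 107, quantity demanded = (110 − 107)/0.07 = 42.8571.
Sellers' marginal cost at Q' = 42.8571: 74 + 0.08·42.8571 = 77.4286.
ΔQ = 240 − 42.8571 = 197.1429; wedge = 107 − 77.4286 = 29.5714.
Deadweight loss = ½ × 197.1429 × 29.5714 = 2914.90.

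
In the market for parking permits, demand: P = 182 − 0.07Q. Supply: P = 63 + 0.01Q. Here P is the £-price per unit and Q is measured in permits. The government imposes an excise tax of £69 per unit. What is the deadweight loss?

Competitive equilibrium: 182 − 0.07Q = 63 + 0.01Q → Q* = 1487.5, P* = 77.875.
With the tax, the buyer price exceeds the seller price by 69: (182 − 0.07Q) − (63 + 0.01Q) = 69 → Q' = 625.
ΔQ = 1487.5 − 625 = 862.5; the wedge equals the tax, 69.
The triangle = ½ × 862.5 × 69 = £29756.25.

£29756.25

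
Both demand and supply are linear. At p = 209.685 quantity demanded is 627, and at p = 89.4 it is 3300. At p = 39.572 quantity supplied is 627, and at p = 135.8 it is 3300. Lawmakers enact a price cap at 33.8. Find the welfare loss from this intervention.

Demand slope = (89.4 − 209.685)/(3300 − 627) = −0.045, so p = 237.9 − 0.045q.
Supply slope = (135.8 − 39.572)/(3300 − 627) = 0.036, so p = 17 + 0.036q.
Competitive equilibrium: 237.9 − 0.045q = 17 + 0.036q → q* = 2727.1605, p* = 115.1778.
At the ceiling p = 33.8, quantity supplied = (33.8 − 17)/0.036 = 466.6667.
Willingness to pay at q' = 466.6667: 237.9 − 0.045·466.6667 = 216.9.
Δq = 2727.1605 − 466.6667 = 2260.4938; wedge = 216.9 − 33.8 = 183.1.
DWL = ½ × 2260.4938 × 183.1 = 206948.21.

206948.21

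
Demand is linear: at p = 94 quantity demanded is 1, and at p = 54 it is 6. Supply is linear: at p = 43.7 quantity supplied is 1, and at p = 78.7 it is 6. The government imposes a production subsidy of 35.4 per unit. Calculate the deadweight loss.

Demand slope = (54 − 94)/(6 − 1) = −8, so p = 102 − 8q.
Supply slope = (78.7 − 43.7)/(6 − 1) = 7, so p = 36.7 + 7q.
Competitive equilibrium: 102 − 8q = 36.7 + 7q → q* = 4.3533, p* = 67.1733.
The subsidy lowers effective supply by 35.4: p = 1.3 + 7q.
New quantity: 102 − 8q = 1.3 + 7q → q' = 6.7133.
Overproduction Δq = 6.7133 − 4.3533 = 2.36; wedge = subsidy = 35.4.
The triangle = ½ × 2.36 × 35.4 = 41.772.

41.772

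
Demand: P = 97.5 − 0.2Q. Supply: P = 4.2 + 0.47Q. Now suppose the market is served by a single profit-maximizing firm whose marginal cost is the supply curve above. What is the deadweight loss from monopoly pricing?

Competitive equilibrium: 97.5 − 0.2Q = 4.2 + 0.47Q → Q* = 139.2537, P* = 69.6493.
Marginal revenue: MR = 97.5 − 0.4Q. Set MR = MC: 97.5 − 0.4Q = 4.2 + 0.47Q → Q_m = 107.2414.
Price P_m = 97.5 − 0.2·107.2414 = 76.0517; MC(Q_m) = 4.2 + 0.47·107.2414 = 54.6035.
Competitive Q* = 139.2537, so ΔQ = 32.0123; wedge = 76.0517 − 54.6035 = 21.4482.
The triangle = ½ × 32.0123 × 21.4482 = 343.30.

343.30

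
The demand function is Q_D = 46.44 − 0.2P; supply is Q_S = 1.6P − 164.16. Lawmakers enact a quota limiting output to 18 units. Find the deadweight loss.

In inverse form: demand P = 232.2 − 5Q, supply P = 102.6 + 0.625Q.
Competitive equilibrium: 232.2 − 5Q = 102.6 + 0.625Q → Q* = 23.04, P* = 117.
At Q = 18: demand price = 232.2 − 5·18 = 142.2; supply price = 102.6 + 0.625·18 = 113.85.
ΔQ = 23.04 − 18 = 5.04; wedge = 142.2 − 113.85 = 28.35.
The triangle = ½ × 5.04 × 28.35 = 71.442.

71.442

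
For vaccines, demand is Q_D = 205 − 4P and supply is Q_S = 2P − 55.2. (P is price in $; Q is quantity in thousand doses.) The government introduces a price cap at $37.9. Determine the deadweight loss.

In inverse form: demand P = 51.25 − 0.25Q, supply P = 27.6 + 0.5Q.
Competitive equilibrium: 51.25 − 0.25Q = 27.6 + 0.5Q → Q* = 31.5333, P* = 43.3667.
At the ceiling P = 37.9, quantity supplied = (37.9 − 27.6)/0.5 = 20.6.
Willingness to pay at Q' = 20.6: 51.25 − 0.25·20.6 = 46.1.
ΔQ = 31.5333 − 20.6 = 10.9333; wedge = 46.1 − 37.9 = 8.2.
DWL = ½ × 10.9333 × 8.2 = $44.83 thousand.

$44.83 thousand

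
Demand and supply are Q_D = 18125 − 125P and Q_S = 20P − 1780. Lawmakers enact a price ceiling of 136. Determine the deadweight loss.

In inverse form: demand P = 145 − 0.008Q, supply P = 89 + 0.05Q.
Competitive equilibrium: 145 − 0.008Q = 89 + 0.05Q → Q* = 965.5172, P* = 137.2759.
At the ceiling P = 136, quantity supplied = (136 − 89)/0.05 = 940.
Willingness to pay at Q' = 940: 145 − 0.008·940 = 137.48.
ΔQ = 965.5172 − 940 = 25.5172; wedge = 137.48 − 136 = 1.48.
Deadweight loss = ½ × 25.5172 × 1.48 = 18.88.

18.88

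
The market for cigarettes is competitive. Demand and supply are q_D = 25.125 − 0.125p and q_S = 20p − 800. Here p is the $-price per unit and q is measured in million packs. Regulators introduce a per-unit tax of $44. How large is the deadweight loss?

In inverse form: demand p = 201 − 8q, supply p = 40 + 0.05q.
Competitive equilibrium: 201 − 8q = 40 + 0.05q → q* = 20, p* = 41.
With the tax, the buyer price exceeds the seller price by 44: (201 − 8q) − (40 + 0.05q) = 44 → q' = 14.5342.
Δq = 20 − 14.5342 = 5.4658; the wedge equals the tax, 44.
DWL = ½ × 5.4658 × 44 = $120.25 million.

$120.25 million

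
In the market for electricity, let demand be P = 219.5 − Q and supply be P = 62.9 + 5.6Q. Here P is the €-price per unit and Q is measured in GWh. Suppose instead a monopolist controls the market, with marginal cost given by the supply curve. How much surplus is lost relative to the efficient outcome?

€32.16

Competitive equilibrium: 219.5 − Q = 62.9 + 5.6Q → Q* = 23.7273, P* = 195.7727.
Marginal revenue: MR = 219.5 − 2Q. Set MR = MC: 219.5 − 2Q = 62.9 + 5.6Q → Q_m = 20.6053.
Price P_m = 219.5 − 1·20.6053 = 198.8947; MC(Q_m) = 62.9 + 5.6·20.6053 = 178.2897.
Competitive Q* = 23.7273, so ΔQ = 3.122; wedge = 198.8947 − 178.2897 = 20.605.
Deadweight loss = ½ × 3.122 × 20.605 = €32.16.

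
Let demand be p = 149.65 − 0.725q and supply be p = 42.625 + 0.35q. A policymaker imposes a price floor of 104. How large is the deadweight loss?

Competitive equilibrium: 149.65 − 0.725q = 42.625 + 0.35q → q* = 99.5581, p* = 77.4703.
At the floor p = 104, quantity demanded = (149.65 − 104)/0.725 = 62.9655.
Sellers' marginal cost at q' = 62.9655: 42.625 + 0.35·62.9655 = 64.6629.
Δq = 99.5581 − 62.9655 = 36.5926; wedge = 104 − 64.6629 = 39.3371.
DWL = ½ × 36.5926 × 39.3371 = 719.72.

719.72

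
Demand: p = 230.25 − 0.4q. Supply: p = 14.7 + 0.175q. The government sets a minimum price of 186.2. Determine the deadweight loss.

Competitive equilibrium: 230.25 − 0.4q = 14.7 + 0.175q → q* = 374.8696, p* = 80.3022.
At the floor p = 186.2, quantity demanded = (230.25 − 186.2)/0.4 = 110.125.
Sellers' marginal cost at q' = 110.125: 14.7 + 0.175·110.125 = 33.9719.
Δq = 374.8696 − 110.125 = 264.7446; wedge = 186.2 − 33.9719 = 152.2281.
DWL = ½ × 264.7446 × 152.2281 = 20150.78.

20150.78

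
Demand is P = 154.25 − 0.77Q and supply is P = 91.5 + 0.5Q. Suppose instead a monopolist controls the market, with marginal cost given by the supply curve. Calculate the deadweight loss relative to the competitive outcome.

220.86

Competitive equilibrium: 154.25 − 0.77Q = 91.5 + 0.5Q → Q* = 49.4094, P* = 116.2047.
Marginal revenue: MR = 154.25 − 1.54Q. Set MR = MC: 154.25 − 1.54Q = 91.5 + 0.5Q → Q_m = 30.7598.
Price P_m = 154.25 − 0.77·30.7598 = 130.565; MC(Q_m) = 91.5 + 0.5·30.7598 = 106.8799.
Competitive Q* = 49.4094, so ΔQ = 18.6496; wedge = 130.565 − 106.8799 = 23.6851.
Welfare loss = ½ × 18.6496 × 23.6851 = 220.86.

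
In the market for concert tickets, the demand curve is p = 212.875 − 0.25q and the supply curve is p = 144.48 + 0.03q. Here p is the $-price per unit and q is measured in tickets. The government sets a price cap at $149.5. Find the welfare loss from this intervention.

Competitive equilibrium: 212.875 − 0.25q = 144.48 + 0.03q → q* = 244.2679, p* = 151.808.
At the ceiling p = 149.5, quantity supplied = (149.5 − 144.48)/0.03 = 167.3333.
Willingness to pay at q' = 167.3333: 212.875 − 0.25·167.3333 = 171.0417.
Δq = 244.2679 − 167.3333 = 76.9346; wedge = 171.0417 − 149.5 = 21.5417.
Deadweight loss = ½ × 76.9346 × 21.5417 = $828.65.

$828.65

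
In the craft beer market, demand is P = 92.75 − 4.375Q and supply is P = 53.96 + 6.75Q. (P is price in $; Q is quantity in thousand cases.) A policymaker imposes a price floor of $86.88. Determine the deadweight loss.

$25.59 thousand

Competitive equilibrium: 92.75 − 4.375Q = 53.96 + 6.75Q → Q* = 3.4867, P* = 77.4955.
At the floor P = 86.88, quantity demanded = (92.75 − 86.88)/4.375 = 1.3417.
Sellers' marginal cost at Q' = 1.3417: 53.96 + 6.75·1.3417 = 63.0165.
ΔQ = 3.4867 − 1.3417 = 2.145; wedge = 86.88 − 63.0165 = 23.8635.
The triangle = ½ × 2.145 × 23.8635 = $25.59 thousand.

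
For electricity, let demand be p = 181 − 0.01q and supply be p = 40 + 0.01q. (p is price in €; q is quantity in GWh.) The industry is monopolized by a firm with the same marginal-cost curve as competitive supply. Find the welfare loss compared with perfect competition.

€55225

Competitive equilibrium: 181 − 0.01q = 40 + 0.01q → q* = 7050, p* = 110.5.
Marginal revenue: MR = 181 − 0.02q. Set MR = MC: 181 − 0.02q = 40 + 0.01q → q_m = 4700.
Price p_m = 181 − 0.01·4700 = 134; MC(q_m) = 40 + 0.01·4700 = 87.
Competitive q* = 7050, so Δq = 2350; wedge = 134 − 87 = 47.
The triangle = ½ × 2350 × 47 = €55225.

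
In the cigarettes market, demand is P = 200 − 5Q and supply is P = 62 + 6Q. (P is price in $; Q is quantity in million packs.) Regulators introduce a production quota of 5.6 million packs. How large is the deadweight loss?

Competitive equilibrium: 200 − 5Q = 62 + 6Q → Q* = 12.5455, P* = 137.2727.
At Q = 5.6: demand price = 200 − 5·5.6 = 172; supply price = 62 + 6·5.6 = 95.6.
ΔQ = 12.5455 − 5.6 = 6.9455; wedge = 172 − 95.6 = 76.4.
The triangle = ½ × 6.9455 × 76.4 = $265.32 million.

$265.32 million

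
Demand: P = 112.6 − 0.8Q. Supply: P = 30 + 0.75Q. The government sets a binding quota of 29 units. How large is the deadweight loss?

Competitive equilibrium: 112.6 − 0.8Q = 30 + 0.75Q → Q* = 53.29032, P* = 69.96774.
At Q = 29: demand price = 112.6 − 0.8·29 = 89.4; supply price = 30 + 0.75·29 = 51.75.
ΔQ = 53.29032 − 29 = 24.29032; wedge = 89.4 − 51.75 = 37.65.
DWL = ½ × 24.29032 × 37.65 = 457.27.

457.27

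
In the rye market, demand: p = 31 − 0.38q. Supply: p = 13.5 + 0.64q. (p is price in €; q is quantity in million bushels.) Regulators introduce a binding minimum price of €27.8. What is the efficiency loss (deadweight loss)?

€38.92 million

Competitive equilibrium: 31 − 0.38q = 13.5 + 0.64q → q* = 17.1569, p* = 24.4804.
At the floor p = 27.8, quantity demanded = (31 − 27.8)/0.38 = 8.4211.
Sellers' marginal cost at q' = 8.4211: 13.5 + 0.64·8.4211 = 18.8895.
Δq = 17.1569 − 8.4211 = 8.7358; wedge = 27.8 − 18.8895 = 8.9105.
DWL = ½ × 8.7358 × 8.9105 = €38.92 million.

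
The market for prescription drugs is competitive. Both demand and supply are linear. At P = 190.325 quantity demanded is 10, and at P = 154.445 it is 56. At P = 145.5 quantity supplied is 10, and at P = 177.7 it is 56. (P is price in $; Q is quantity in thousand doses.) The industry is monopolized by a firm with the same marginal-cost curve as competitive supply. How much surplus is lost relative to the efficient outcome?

Demand slope = (154.445 − 190.325)/(56 − 10) = −0.78, so P = 198.125 − 0.78Q.
Supply slope = (177.7 − 145.5)/(56 − 10) = 0.7, so P = 138.5 + 0.7Q.
Competitive equilibrium: 198.125 − 0.78Q = 138.5 + 0.7Q → Q* = 40.2872, P* = 166.701.
Marginal revenue: MR = 198.125 − 1.56Q. Set MR = MC: 198.125 − 1.56Q = 138.5 + 0.7Q → Q_m = 26.3827.
Price P_m = 198.125 − 0.78·26.3827 = 177.5465; MC(Q_m) = 138.5 + 0.7·26.3827 = 156.9679.
Competitive Q* = 40.2872, so ΔQ = 13.9045; wedge = 177.5465 − 156.9679 = 20.5786.
The triangle = ½ × 13.9045 × 20.5786 = $143.07 thousand.

$143.07 thousand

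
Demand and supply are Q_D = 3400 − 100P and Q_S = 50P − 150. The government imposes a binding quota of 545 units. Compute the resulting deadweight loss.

In inverse form: demand P = 34 − 0.01Q, supply P = 3 + 0.02Q.
Competitive equilibrium: 34 − 0.01Q = 3 + 0.02Q → Q* = 1033.3333, P* = 23.6667.
At Q = 545: demand price = 34 − 0.01·545 = 28.55; supply price = 3 + 0.02·545 = 13.9.
ΔQ = 1033.3333 − 545 = 488.3333; wedge = 28.55 − 13.9 = 14.65.
Welfare loss = ½ × 488.3333 × 14.65 = 3577.04.

3577.04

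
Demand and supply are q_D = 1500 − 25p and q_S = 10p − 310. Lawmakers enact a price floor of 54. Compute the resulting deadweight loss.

In inverse form: demand p = 60 − 0.04q, supply p = 31 + 0.1q.
Competitive equilibrium: 60 − 0.04q = 31 + 0.1q → q* = 207.1429, p* = 51.7143.
At the floor p = 54, quantity demanded = (60 − 54)/0.04 = 150.
Sellers' marginal cost at q' = 150: 31 + 0.1·150 = 46.
Δq = 207.1429 − 150 = 57.1429; wedge = 54 − 46 = 8.
Welfare loss = ½ × 57.1429 × 8 = 228.57.

228.57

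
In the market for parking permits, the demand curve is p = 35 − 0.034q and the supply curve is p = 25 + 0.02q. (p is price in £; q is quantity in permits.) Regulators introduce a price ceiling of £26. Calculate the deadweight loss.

Competitive equilibrium: 35 − 0.034q = 25 + 0.02q → q* = 185.1852, p* = 28.7037.
At the ceiling p = 26, quantity supplied = (26 − 25)/0.02 = 50.
Willingness to pay at q' = 50: 35 − 0.034·50 = 33.3.
Δq = 185.1852 − 50 = 135.1852; wedge = 33.3 − 26 = 7.3.
Welfare loss = ½ × 135.1852 × 7.3 = £493.43.

£493.43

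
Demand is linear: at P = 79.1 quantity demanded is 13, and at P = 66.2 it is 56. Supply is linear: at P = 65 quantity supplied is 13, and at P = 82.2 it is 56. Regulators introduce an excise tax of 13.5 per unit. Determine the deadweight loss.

130.18

Demand slope = (66.2 − 79.1)/(56 − 13) = −0.3, so P = 83 − 0.3Q.
Supply slope = (82.2 − 65)/(56 − 13) = 0.4, so P = 59.8 + 0.4Q.
Competitive equilibrium: 83 − 0.3Q = 59.8 + 0.4Q → Q* = 33.1429, P* = 73.0571.
With the tax, the buyer price exceeds the seller price by 13.5: (83 − 0.3Q) − (59.8 + 0.4Q) = 13.5 → Q' = 13.8571.
ΔQ = 33.1429 − 13.8571 = 19.2858; the wedge equals the tax, 13.5.
The triangle = ½ × 19.2858 × 13.5 = 130.18.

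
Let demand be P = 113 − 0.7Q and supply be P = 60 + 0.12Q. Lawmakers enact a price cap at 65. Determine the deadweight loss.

Competitive equilibrium: 113 − 0.7Q = 60 + 0.12Q → Q* = 64.6341, P* = 67.7561.
At the ceiling P = 65, quantity supplied = (65 − 60)/0.12 = 41.6667.
Willingness to pay at Q' = 41.6667: 113 − 0.7·41.6667 = 83.8333.
ΔQ = 64.6341 − 41.6667 = 22.9674; wedge = 83.8333 − 65 = 18.8333.
DWL = ½ × 22.9674 × 18.8333 = 216.28.

216.28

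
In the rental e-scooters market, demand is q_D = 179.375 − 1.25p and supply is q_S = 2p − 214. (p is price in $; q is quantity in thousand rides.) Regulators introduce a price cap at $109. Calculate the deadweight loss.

$376.80 thousand

In inverse form: demand p = 143.5 − 0.8q, supply p = 107 + 0.5q.
Competitive equilibrium: 143.5 − 0.8q = 107 + 0.5q → q* = 28.0769, p* = 121.0385.
At the ceiling p = 109, quantity supplied = (109 − 107)/0.5 = 4.
Willingness to pay at q' = 4: 143.5 − 0.8·4 = 140.3.
Δq = 28.0769 − 4 = 24.0769; wedge = 140.3 − 109 = 31.3.
DWL = ½ × 24.0769 × 31.3 = $376.80 thousand.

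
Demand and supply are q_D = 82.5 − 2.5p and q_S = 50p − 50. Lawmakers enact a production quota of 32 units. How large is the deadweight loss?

410.09

In inverse form: demand p = 33 − 0.4q, supply p = 1 + 0.02q.
Competitive equilibrium: 33 − 0.4q = 1 + 0.02q → q* = 76.1905, p* = 2.5238.
At q = 32: demand price = 33 − 0.4·32 = 20.2; supply price = 1 + 0.02·32 = 1.64.
Δq = 76.1905 − 32 = 44.1905; wedge = 20.2 − 1.64 = 18.56.
The triangle = ½ × 44.1905 × 18.56 = 410.09.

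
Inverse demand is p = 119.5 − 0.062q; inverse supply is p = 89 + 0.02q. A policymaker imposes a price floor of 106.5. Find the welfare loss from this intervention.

1079.64

Competitive equilibrium: 119.5 − 0.062q = 89 + 0.02q → q* = 371.95122, p* = 96.43902.
At the floor p = 106.5, quantity demanded = (119.5 − 106.5)/0.062 = 209.67742.
Sellers' marginal cost at q' = 209.67742: 89 + 0.02·209.67742 = 93.19355.
Δq = 371.95122 − 209.67742 = 162.2738; wedge = 106.5 − 93.19355 = 13.30645.
Deadweight loss = ½ × 162.2738 × 13.30645 = 1079.64.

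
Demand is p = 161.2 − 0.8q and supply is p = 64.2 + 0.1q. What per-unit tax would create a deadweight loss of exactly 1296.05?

Competitive equilibrium: 161.2 − 0.8q = 64.2 + 0.1q → q* = 107.7778, p* = 74.9778.
A tax t gives Δq = t/0.9 and wedge t, so DWL = t²/1.8.
t²/1.8 = 1296.05 → t² = 2332.89 → t = 48.3.

48.3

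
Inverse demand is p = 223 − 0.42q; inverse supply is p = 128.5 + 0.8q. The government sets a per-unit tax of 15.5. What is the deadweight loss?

Competitive equilibrium: 223 − 0.42q = 128.5 + 0.8q → q* = 77.459, p* = 190.4672.
With the tax, the buyer price exceeds the seller price by 15.5: (223 − 0.42q) − (128.5 + 0.8q) = 15.5 → q' = 64.7541.
Δq = 77.459 − 64.7541 = 12.7049; the wedge equals the tax, 15.5.
The triangle = ½ × 12.7049 × 15.5 = 98.46.

98.46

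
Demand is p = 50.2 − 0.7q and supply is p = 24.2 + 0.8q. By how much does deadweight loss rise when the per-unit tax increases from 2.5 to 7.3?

Competitive equilibrium: 50.2 − 0.7q = 24.2 + 0.8q → q* = 17.3333, p* = 38.0667.
For a per-unit tax t: Δq = t/1.5, so DWL = ½·t·(t/1.5) = t²/3.
At t = 2.5: DWL = 2.083. At t = 7.3: DWL = 17.763.
Increase = 17.763 − 2.083 = 15.68.

15.68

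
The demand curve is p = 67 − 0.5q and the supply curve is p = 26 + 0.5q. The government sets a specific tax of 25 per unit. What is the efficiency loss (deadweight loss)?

312.50

Competitive equilibrium: 67 − 0.5q = 26 + 0.5q → q* = 41, p* = 46.5.
With the tax, the buyer price exceeds the seller price by 25: (67 − 0.5q) − (26 + 0.5q) = 25 → q' = 16.
Δq = 41 − 16 = 25; the wedge equals the tax, 25.
Deadweight loss = ½ × 25 × 25 = 312.50.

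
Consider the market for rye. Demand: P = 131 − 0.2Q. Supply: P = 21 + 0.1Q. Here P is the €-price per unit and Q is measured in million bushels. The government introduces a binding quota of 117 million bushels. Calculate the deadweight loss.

Competitive equilibrium: 131 − 0.2Q = 21 + 0.1Q → Q* = 366.6667, P* = 57.6667.
At Q = 117: demand price = 131 − 0.2·117 = 107.6; supply price = 21 + 0.1·117 = 32.7.
ΔQ = 366.6667 − 117 = 249.6667; wedge = 107.6 − 32.7 = 74.9.
Welfare loss = ½ × 249.6667 × 74.9 = €9350.02 million.

€9350.02 million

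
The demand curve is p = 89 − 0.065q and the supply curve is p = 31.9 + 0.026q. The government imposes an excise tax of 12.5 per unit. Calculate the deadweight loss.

858.52

Competitive equilibrium: 89 − 0.065q = 31.9 + 0.026q → q* = 627.4725, p* = 48.2143.
With the tax, the buyer price exceeds the seller price by 12.5: (89 − 0.065q) − (31.9 + 0.026q) = 12.5 → q' = 490.1099.
Δq = 627.4725 − 490.1099 = 137.3626; the wedge equals the tax, 12.5.
Welfare loss = ½ × 137.3626 × 12.5 = 858.52.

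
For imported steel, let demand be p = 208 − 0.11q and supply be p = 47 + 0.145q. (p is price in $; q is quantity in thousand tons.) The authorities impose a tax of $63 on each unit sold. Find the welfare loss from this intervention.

$7782.35 thousand

Competitive equilibrium: 208 − 0.11q = 47 + 0.145q → q* = 631.3725, p* = 138.549.
With the tax, the buyer price exceeds the seller price by 63: (208 − 0.11q) − (47 + 0.145q) = 63 → q' = 384.3137.
Δq = 631.3725 − 384.3137 = 247.0588; the wedge equals the tax, 63.
The triangle = ½ × 247.0588 × 63 = $7782.35 thousand.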